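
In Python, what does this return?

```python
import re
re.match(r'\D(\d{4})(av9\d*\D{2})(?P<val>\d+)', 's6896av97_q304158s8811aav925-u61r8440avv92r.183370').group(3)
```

The match spans [0:17] → 's6896av97_q304158'.
Captured: group 1 = '6896', group 2 = 'av97_q', group 3 = '304158'.

'304158'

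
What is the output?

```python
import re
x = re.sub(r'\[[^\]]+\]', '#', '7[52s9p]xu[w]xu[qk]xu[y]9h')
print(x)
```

7#xu#xu#xu#9h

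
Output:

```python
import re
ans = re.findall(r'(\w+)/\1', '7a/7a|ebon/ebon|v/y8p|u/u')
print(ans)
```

['7a', 'ebon', 'u']

`\1` is not a pattern — it's the concrete string captured by group 1, re-applied verbatim.
One capturing group, so `findall` returns just the captured substring from each match — 3 in all.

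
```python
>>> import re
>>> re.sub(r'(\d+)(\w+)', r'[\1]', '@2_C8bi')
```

'@[2]'

The pattern matches one or more of a digit (captured); then one or more of a word character (captured).
Matches: at [1:7] → '2_C8bi'.
Each match is replaced using the text its own group 1 captured.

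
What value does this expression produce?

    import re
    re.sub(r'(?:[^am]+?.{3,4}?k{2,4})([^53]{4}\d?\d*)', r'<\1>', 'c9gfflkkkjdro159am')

'<jdro159>am'

The pattern matches one or more of any character except [am] (lazy), then 3 to 4 of any character (lazy), then 2 to 4 of a literal 'k' (non-capturing group); then exactly 4 of any character except [53], then optionally a digit, then zero or more of a digit (captured).
Matches: at [0:16] → 'c9gfflkkkjdro159'.
`\1` in the replacement pulls in group 1's text for each match.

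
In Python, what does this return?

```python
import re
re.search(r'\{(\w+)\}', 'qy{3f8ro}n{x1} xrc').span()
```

(2, 9)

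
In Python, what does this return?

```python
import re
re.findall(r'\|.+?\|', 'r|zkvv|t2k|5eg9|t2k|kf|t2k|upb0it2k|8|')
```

Scanning left to right: at [1:7] → '|zkvv|'; at [10:16] → '|5eg9|'; at [19:23] → '|kf|'; at [26:36] → '|upb0it2k|'.
`findall` yields the raw match text (4 of them) because the pattern has no groups.

['|zkvv|', '|5eg9|', '|kf|', '|upb0it2k|']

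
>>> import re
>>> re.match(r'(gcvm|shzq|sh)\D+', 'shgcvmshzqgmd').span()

`re.match` won't scan ahead — the pattern has to work from the very first character.
The match spans [0:13] → 'shgcvmshzqgmd'.

(0, 13)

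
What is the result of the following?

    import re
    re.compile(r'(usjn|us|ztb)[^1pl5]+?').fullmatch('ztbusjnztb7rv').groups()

('ztb',)

The match spans [0:13] → 'ztbusjnztb7rv'.
Captured: group 1 = 'ztb'.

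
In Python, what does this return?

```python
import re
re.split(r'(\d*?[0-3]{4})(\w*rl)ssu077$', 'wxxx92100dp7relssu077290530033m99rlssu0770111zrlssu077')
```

This matches zero or more of a digit (lazy), then exactly 4 of a character in [0-3] (captured); then zero or more of a word character, then the literal 'rl' (captured); then the literal 'ssu', then the literal '077'; then anchored at the end.
Matches to split on: at [4:54] → '92100dp7relssu077290530033m99rlssu0770111zrlssu077'.
With a capturing group present, the delimiter's captured portion is kept in the result list.

['wxxx', '92100', 'dp7relssu077290530033m99rlssu0770111zrl', '']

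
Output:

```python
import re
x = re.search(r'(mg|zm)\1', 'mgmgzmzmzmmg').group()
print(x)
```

mgmg

`\1` has to match the exact text group 1 already captured.
Unlike `match`, `search` isn't anchored — it looks for the pattern anywhere in the string.
The match spans [0:4] → 'mgmg'.
Captured: group 1 = 'mg'.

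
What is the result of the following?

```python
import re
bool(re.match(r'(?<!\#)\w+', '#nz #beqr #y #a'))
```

The negative lookahead/lookbehind blocks any match where the forbidden context is present.
With `match`, the pattern is implicitly anchored at the beginning.
Here the string doesn't start with a match, so the call returns None, and `bool(None)` is False.

False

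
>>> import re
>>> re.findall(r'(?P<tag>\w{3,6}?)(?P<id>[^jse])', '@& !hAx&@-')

[('hAx', '&')]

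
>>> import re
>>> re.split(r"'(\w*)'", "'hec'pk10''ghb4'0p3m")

`re.split` interleaves the captured-group text with the surrounding fragments.

['', 'hec', 'pk10', '', "ghb4'0p3m"]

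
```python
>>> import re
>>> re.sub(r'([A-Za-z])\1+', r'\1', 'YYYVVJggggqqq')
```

'YVJgq'

After group 1 captures some text, `\1` only succeeds where that same text appears again.
Each match is replaced using the text its own group 1 captured.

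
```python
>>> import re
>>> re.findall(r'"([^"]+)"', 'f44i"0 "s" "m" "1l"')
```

['0 ', ' ', ' ']

Walking the string: at [4:8] match '"0 "', group 1 = '0 '; at [9:12] match '" "', group 1 = ' '; at [13:16] match '" "', group 1 = ' '.
Because there's exactly one group, `findall` drops the full match and keeps group 1 from each hit.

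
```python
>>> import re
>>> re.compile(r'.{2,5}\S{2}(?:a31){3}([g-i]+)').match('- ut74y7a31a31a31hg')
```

This matches 2 to 5 of any character; then exactly 2 of a non-whitespace character, then the literal 'a31' repeated 3 times; then one or more of a character in [g-i] (captured).
`re.match` only tries the pattern at the start of the string.
Here the string doesn't start with a match, so the call returns None.

None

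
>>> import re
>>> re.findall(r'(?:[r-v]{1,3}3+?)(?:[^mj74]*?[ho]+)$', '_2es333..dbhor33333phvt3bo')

['s333..dbhor33333phvt3bo']

Pattern: 1 to 3 of a character in [r-v], then one or more of the literal '3' (lazy) (non-capturing group); then zero or more of any character except [mj74] (lazy), then one or more of one of [ho] (non-capturing group); then anchored at the end.
Matches: at [3:26] → 's333..dbhor33333phvt3bo'.
With no groups in the pattern, `findall` gives back each whole match — 1 here.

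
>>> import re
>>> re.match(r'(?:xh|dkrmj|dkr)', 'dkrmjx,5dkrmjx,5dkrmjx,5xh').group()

`|` is ordered: at each position the engine commits to the first alternative that works.
`match` is anchored at position 0; if the pattern doesn't fit there, it returns None.
The match spans [0:5] → 'dkrmj'.

'dkrmj'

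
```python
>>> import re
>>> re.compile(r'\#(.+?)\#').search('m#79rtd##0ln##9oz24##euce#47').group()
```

'#79rtd#'

Lazy quantifiers expand one character at a time until the remainder of the pattern can match.
`re.search` scans for the first position where the pattern succeeds.
The match spans [1:8] → '#79rtd#'.
Captured: group 1 = '79rtd'.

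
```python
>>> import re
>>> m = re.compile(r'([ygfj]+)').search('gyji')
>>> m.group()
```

Pattern: one or more of one of [ygfj] (captured).
`re.search` tries every starting position until one works.
The match spans [0:3] → 'gyj'.
Captured: group 1 = 'gyj'.

'gyj'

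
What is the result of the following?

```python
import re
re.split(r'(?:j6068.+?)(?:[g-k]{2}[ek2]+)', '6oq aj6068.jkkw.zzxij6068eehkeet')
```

['6oq a', 'w.zzxi', 't']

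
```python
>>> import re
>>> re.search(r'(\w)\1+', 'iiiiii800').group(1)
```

The backreference `\1` re-matches whatever the first group consumed, character for character.
`re.search` scans for the first position where the pattern succeeds.
The match spans [0:6] → 'iiiiii'.
Captured: group 1 = 'i'.

'i'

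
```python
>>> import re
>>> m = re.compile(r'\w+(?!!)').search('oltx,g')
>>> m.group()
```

A negative assertion filters positions out without eating any characters.
`re.search` tries every starting position until one works.
The match spans [0:4] → 'oltx'.

'oltx'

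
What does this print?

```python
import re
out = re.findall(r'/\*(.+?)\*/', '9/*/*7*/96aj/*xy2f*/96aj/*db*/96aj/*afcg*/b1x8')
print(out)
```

['/*7', 'xy2f', 'db', 'afcg']

With the lazy modifier that quantifier settles for the fewest repetitions that let the rest of the pattern succeed (the atoms after it are unaffected and can still be greedy).
With a single group, `findall` returns only what that group captured — 4 items.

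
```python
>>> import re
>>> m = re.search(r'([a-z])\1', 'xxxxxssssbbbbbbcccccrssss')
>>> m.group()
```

'xx'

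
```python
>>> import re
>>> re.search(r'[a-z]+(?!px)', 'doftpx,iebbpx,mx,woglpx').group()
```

Because the assertion is negative and zero-width, positions next to the forbidden text are skipped.
The match spans [0:6] → 'doftpx'.

'doftpx'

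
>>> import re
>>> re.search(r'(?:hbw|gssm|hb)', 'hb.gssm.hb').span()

(0, 2)

The match spans [0:2] → 'hb'.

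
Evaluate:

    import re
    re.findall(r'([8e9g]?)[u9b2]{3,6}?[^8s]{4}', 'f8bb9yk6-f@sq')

['8']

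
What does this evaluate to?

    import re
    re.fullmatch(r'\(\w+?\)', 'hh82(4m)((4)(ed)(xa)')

None

`re.fullmatch` requires the pattern to consume the entire string.
Here the string isn't matched end-to-end, so the call returns None.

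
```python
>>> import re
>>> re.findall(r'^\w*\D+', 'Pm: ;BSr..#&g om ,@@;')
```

['Pm: ;BSr..#&g om ,@@;']

The pattern matches anchored at the start of the string; then zero or more of a word character; then one or more of a non-digit.
Scanning left to right: at [0:21] → 'Pm: ;BSr..#&g om ,@@;'.
`findall` yields the raw match text (1 of them) because the pattern has no groups.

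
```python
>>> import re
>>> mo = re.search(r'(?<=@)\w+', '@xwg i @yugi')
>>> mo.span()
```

(1, 4)

Because the assertion is zero-width, the text it checks is not consumed and won't appear in the result.
`search` walks the string left to right and returns the first match it finds.
The match spans [1:4] → 'xwg'.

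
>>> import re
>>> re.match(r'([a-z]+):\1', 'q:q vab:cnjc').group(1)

'q'

The match spans [0:3] → 'q:q'.
Captured: group 1 = 'q'.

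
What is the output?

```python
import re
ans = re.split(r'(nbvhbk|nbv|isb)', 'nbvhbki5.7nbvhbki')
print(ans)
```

Alternation tries branches left to right and keeps the first one that lets the overall match succeed at that position.
Matches to split on: at [0:6] → 'nbvhbk'; at [10:16] → 'nbvhbk'.
`re.split` interleaves the captured-group text with the surrounding fragments.

['', 'nbvhbk', 'i5.7', 'nbvhbk', 'i']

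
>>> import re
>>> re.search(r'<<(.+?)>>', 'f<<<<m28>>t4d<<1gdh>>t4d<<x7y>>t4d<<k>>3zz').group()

'<<<<m28>>'

The `?` after the quantifier makes it lazy — it takes as little as possible before letting the rest of the pattern try.
The match spans [1:10] → '<<<<m28>>'.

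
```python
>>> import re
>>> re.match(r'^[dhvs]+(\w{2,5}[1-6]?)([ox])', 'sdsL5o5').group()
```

Pattern: anchored at the start of the string; then one or more of one of [dhvs]; then 2 to 5 of a word character, then optionally a character in [1-6] (captured); then one of [ox] (captured).
`re.match` won't scan ahead — the pattern has to work from the very first character.
The match spans [0:6] → 'sdsL5o'.
Captured: group 1 = 'L5', group 2 = 'o'.

'sdsL5o'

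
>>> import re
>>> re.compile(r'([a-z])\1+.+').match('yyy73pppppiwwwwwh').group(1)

The match spans [0:17] → 'yyy73pppppiwwwwwh'.
Captured: group 1 = 'y'.

'y'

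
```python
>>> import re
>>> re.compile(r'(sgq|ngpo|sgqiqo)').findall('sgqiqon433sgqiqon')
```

Branches in `(...|...)` are attempted left-to-right; the first branch that allows the whole pattern to succeed is taken.
Walking the string: at [0:3] match 'sgq', group 1 = 'sgq'; at [10:13] match 'sgq', group 1 = 'sgq'.
One capturing group, so `findall` returns just the captured substring from each match — 2 in all.

['sgq', 'sgq']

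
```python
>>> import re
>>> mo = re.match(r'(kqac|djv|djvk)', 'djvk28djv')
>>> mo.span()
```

(0, 3)

Branches in `(...|...)` are attempted left-to-right; the first branch that allows the whole pattern to succeed is taken.
With `match`, the pattern is implicitly anchored at the beginning.
The match spans [0:3] → 'djv'.
Captured: group 1 = 'djv'.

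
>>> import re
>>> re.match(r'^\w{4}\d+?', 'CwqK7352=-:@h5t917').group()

'CwqK7'

Pattern: anchored at the start of the string; then exactly 4 of a word character; then one or more of a digit (lazy).
`re.match` only tries the pattern at the start of the string.
The match spans [0:5] → 'CwqK7'.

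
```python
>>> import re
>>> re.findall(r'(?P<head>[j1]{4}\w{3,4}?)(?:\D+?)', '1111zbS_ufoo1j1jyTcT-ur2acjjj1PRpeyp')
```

['1111zbS', '1j1jyTc', 'jjj1PRp']

This matches exactly 4 of one of [j1], then 3 to 4 of a word character (lazy) (captured as 'head'); then one or more of a non-digit (lazy) (non-capturing group).
Scanning left to right: at [0:8] match '1111zbS_', group 1 = '1111zbS'; at [12:20] match '1j1jyTcT', group 1 = '1j1jyTc'; at [26:34] match 'jjj1PRpe', group 1 = 'jjj1PRp'.
One capturing group, so `findall` returns just the captured substring from each match — 3 in all.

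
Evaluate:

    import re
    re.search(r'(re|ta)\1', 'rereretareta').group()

'rere'

The backreference `\1` re-matches whatever the first group consumed, character for character.
Unlike `match`, `search` isn't anchored — it looks for the pattern anywhere in the string.
The match spans [0:4] → 'rere'.
Captured: group 1 = 're'.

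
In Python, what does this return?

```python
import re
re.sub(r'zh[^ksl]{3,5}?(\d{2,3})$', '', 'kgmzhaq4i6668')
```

'kgm'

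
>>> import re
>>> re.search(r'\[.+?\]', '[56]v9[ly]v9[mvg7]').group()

'[56]'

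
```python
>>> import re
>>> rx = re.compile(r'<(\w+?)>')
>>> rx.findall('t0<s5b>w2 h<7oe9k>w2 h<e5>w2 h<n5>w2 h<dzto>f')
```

['s5b', '7oe9k', 'e5', 'n5', 'dzto']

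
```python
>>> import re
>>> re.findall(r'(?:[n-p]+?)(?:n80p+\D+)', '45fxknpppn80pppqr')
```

['npppn80pppqr']

The pattern matches one or more of a character in [n-p] (lazy) (non-capturing group); then the literal 'n80', then one or more of a literal 'p', then one or more of a non-digit (non-capturing group).
Matches: at [5:17] → 'npppn80pppqr'.
`findall` yields the raw match text (1 of them) because the pattern has no groups.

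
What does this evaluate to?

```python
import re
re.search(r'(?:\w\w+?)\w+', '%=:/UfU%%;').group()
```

This matches a word character, then one or more of a word character (lazy) (non-capturing group); then one or more of a word character.
The match spans [4:7] → 'UfU'.

'UfU'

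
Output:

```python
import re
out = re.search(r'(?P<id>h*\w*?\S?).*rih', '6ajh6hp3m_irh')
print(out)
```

None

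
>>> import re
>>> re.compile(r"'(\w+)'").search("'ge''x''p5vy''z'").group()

The match spans [0:4] → "'ge'".

"'ge'"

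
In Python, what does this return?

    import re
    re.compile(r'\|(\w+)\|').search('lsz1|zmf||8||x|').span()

The match spans [4:9] → '|zmf|'.

(4, 9)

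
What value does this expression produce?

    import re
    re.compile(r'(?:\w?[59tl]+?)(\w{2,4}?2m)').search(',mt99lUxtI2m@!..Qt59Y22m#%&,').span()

(1, 12)

The pattern matches optionally a word character, then one or more of one of [59tl] (lazy) (non-capturing group); then 2 to 4 of a word character (lazy), then the literal '2m' (captured).
Unlike `match`, `search` isn't anchored — it looks for the pattern anywhere in the string.
The match spans [1:12] → 'mt99lUxtI2m'.
Captured: group 1 = 'UxtI2m'.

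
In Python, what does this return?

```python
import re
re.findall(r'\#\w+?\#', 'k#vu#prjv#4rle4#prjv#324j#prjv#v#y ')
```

Walking the string: at [1:5] → '#vu#'; at [9:16] → '#4rle4#'; at [20:26] → '#324j#'; at [30:33] → '#v#'.
No capturing groups, so `findall` returns the 4 full match strings.

['#vu#', '#4rle4#', '#324j#', '#v#']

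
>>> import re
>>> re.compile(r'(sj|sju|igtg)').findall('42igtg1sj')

['igtg', 'sj']

Walking the string: at [2:6] match 'igtg', group 1 = 'igtg'; at [7:9] match 'sj', group 1 = 'sj'.
Because there's exactly one group, `findall` drops the full match and keeps group 1 from each hit.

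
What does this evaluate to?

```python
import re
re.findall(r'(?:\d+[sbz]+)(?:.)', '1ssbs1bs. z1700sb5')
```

Pattern: one or more of a digit, then one or more of one of [sbz] (non-capturing group); then any character (non-capturing group).
Walking the string: at [0:6] → '1ssbs1'; at [11:18] → '1700sb5'.
No capturing groups, so `findall` returns the 2 full match strings.

['1ssbs1', '1700sb5']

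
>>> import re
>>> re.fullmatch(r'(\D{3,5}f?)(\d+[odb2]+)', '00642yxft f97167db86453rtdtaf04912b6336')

None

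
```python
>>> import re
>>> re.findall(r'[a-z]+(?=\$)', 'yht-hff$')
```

['hff']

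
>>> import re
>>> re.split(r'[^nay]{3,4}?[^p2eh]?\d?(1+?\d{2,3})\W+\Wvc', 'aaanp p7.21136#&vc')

['aaan', '1136', '']

Pattern: 3 to 4 of any character except [nay] (lazy), then optionally any character except [p2eh], then optionally a digit; then one or more of the literal '1' (lazy), then 2 to 3 of a digit (captured); then one or more of a non-word character, then a non-word character, then the literal 'vc'.
Matches to split on: at [4:18] → 'p p7.21136#&vc'.
The group in the pattern means `split` returns the separators' captures alongside the pieces.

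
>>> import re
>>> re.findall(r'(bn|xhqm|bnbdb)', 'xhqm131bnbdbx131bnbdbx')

['xhqm', 'bn', 'bn']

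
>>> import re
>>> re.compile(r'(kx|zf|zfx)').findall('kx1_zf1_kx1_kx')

Matches: at [0:2] match 'kx', group 1 = 'kx'; at [4:6] match 'zf', group 1 = 'zf'; at [8:10] match 'kx', group 1 = 'kx'; at [12:14] match 'kx', group 1 = 'kx'.
With a single group, `findall` returns only what that group captured — 4 items.

['kx', 'zf', 'kx', 'kx']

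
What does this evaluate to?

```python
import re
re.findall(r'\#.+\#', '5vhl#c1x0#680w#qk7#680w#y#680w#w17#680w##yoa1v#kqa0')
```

['#c1x0#680w#qk7#680w#y#680w#w17#680w##yoa1v#']

With no groups in the pattern, `findall` gives back each whole match — 1 here.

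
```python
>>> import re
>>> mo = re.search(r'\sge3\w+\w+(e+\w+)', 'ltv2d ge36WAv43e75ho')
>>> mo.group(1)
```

This matches whitespace, then the literal 'ge3'; then one or more of a word character; then one or more of a word character; then one or more of a literal 'e', then one or more of a word character (captured).
`search` walks the string left to right and returns the first match it finds.
The match spans [5:20] → ' ge36WAv43e75ho'.
Captured: group 1 = 'e75ho'.

'e75ho'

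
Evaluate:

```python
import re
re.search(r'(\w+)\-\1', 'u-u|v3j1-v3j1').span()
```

(0, 3)

The backreference `\1` re-matches whatever the first group consumed, character for character.
`re.search` tries every starting position until one works.
The match spans [0:3] → 'u-u'.
Captured: group 1 = 'u'.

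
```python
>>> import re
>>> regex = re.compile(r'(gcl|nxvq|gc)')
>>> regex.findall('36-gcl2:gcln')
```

['gcl', 'gcl']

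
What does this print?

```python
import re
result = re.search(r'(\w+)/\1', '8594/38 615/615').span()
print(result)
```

After group 1 captures some text, `\1` only succeeds where that same text appears again.
`re.search` scans for the first position where the pattern succeeds.
The match spans [8:15] → '615/615'.
Captured: group 1 = '615'.

(8, 15)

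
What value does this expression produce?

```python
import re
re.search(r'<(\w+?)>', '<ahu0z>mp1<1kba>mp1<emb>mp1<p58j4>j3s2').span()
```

`re.search` tries every starting position until one works.
The match spans [0:7] → '<ahu0z>'.
Captured: group 1 = 'ahu0z'.

(0, 7)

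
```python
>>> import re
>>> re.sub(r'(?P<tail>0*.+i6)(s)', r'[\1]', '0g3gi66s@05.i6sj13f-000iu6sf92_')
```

Pattern: zero or more of a literal '0', then one or more of any character, then the literal 'i6' (captured as 'tail'); then a literal 's' (captured).
Each match is replaced using the text its own group 1 captured.

'[0g3gi66s@05.i6]j13f-000iu6sf92_'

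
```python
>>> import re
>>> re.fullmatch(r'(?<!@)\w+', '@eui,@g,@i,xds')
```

None

For `fullmatch`, every character of the input must be accounted for by the pattern.
Here the string isn't matched end-to-end, so the call returns None.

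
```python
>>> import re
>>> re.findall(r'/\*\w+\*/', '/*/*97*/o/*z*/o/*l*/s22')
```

No capturing groups, so `findall` returns the 3 full match strings.

['/*97*/', '/*z*/', '/*l*/']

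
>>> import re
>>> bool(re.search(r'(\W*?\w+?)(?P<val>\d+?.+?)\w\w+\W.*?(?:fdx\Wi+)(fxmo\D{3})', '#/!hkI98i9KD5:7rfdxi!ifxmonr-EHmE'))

False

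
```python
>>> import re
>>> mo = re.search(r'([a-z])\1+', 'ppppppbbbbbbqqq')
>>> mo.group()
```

'pppppp'

The backreference `\1` re-matches whatever the first group consumed, character for character.
Unlike `match`, `search` isn't anchored — it looks for the pattern anywhere in the string.
The match spans [0:6] → 'pppppp'.
Captured: group 1 = 'p'.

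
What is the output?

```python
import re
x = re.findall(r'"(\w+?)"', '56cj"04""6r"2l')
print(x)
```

['04', '6r']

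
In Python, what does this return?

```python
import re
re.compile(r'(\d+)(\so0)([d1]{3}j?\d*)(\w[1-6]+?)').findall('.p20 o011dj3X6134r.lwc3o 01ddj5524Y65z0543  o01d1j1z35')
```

[('20', ' o0', '11dj3', 'X6')]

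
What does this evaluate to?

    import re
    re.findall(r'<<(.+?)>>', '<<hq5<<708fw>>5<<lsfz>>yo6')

['hq5<<708fw', 'lsfz']

A `+?`/`*?`/`{m,n}?` starts at its minimum and grows only as far as needed for what follows to match.
`findall` collects group 1 from each match (2 total).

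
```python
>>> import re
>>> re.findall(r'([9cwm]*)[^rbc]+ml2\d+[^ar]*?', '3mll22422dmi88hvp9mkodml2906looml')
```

Pattern: zero or more of one of [9cwm] (captured); then one or more of any character except [rbc]; then the literal 'ml2', then one or more of a digit, then zero or more of any character except [ar] (lazy).
Scanning left to right: at [0:28] match '3mll22422dmi88hvp9mkodml2906', group 1 = ''.
`findall` collects group 1 from the one match (1 total).

['']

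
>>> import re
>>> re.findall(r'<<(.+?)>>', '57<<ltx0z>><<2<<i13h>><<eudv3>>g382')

['ltx0z', '2<<i13h', 'eudv3']

Because the quantifier is non-greedy, it stops expanding at the earliest point where the rest of the pattern can succeed.
Scanning left to right: at [2:11] match '<<ltx0z>>', group 1 = 'ltx0z'; at [11:22] match '<<2<<i13h>>', group 1 = '2<<i13h'; at [22:31] match '<<eudv3>>', group 1 = 'eudv3'.
`findall` collects group 1 from each match (3 total).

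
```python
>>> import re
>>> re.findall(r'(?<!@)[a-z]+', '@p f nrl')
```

['f', 'nrl']

The negative lookaround is zero-width — it rules out positions where the adjacent text would match, without consuming anything.
Scanning left to right: at [3:4] → 'f'; at [5:8] → 'nrl'.
With no groups in the pattern, `findall` gives back each whole match — 2 here.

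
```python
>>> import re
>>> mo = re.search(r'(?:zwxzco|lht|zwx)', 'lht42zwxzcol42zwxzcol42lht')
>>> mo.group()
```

'lht'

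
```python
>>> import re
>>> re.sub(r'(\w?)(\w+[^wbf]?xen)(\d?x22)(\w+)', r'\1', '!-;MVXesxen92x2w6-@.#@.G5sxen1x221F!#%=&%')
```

'!-;MVXesxen92x2w6-@.#@.G!#%=&%'

Each match is replaced using the text its own group 1 captured.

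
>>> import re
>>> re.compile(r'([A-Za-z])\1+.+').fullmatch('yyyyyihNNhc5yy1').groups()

('y',)

`\1` has to match the exact text group 1 already captured.
For `fullmatch`, every character of the input must be accounted for by the pattern.
The match spans [0:15] → 'yyyyyihNNhc5yy1'.
Captured: group 1 = 'y'.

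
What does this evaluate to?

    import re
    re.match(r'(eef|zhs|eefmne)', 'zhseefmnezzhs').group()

'zhs'

`match` is anchored at position 0; if the pattern doesn't fit there, it returns None.
The match spans [0:3] → 'zhs'.
Captured: group 1 = 'zhs'.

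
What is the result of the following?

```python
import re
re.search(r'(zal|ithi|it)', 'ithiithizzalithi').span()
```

(0, 4)

`|` is ordered: at each position the engine commits to the first alternative that works.
Unlike `match`, `search` isn't anchored — it looks for the pattern anywhere in the string.
The match spans [0:4] → 'ithi'.
Captured: group 1 = 'ithi'.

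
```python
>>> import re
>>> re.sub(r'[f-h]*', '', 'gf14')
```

The pattern matches zero or more of a character in [f-h].
Matches: at [0:2] → 'gf'; at [2:2] → ''; at [3:3] → ''; at [4:4] → ''.
Each match is replaced by ''.

'14'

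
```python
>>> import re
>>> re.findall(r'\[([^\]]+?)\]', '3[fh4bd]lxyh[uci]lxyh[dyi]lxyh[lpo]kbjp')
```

['fh4bd', 'uci', 'dyi', 'lpo']

One capturing group, so `findall` returns just the captured substring from each match — 4 in all.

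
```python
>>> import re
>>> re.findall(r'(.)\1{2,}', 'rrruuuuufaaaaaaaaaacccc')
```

`\1` is not a pattern — it's the concrete string captured by group 1, re-applied verbatim.
Matches: at [0:3] match 'rrr', group 1 = 'r'; at [3:8] match 'uuuuu', group 1 = 'u'; at [9:19] match 'aaaaaaaaaa', group 1 = 'a'; at [19:23] match 'cccc', group 1 = 'c'.
One capturing group, so `findall` returns just the captured substring from each match — 4 in all.

['r', 'u', 'a', 'c']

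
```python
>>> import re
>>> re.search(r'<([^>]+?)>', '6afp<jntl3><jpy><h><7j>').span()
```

(4, 11)

`re.search` tries every starting position until one works.
The match spans [4:11] → '<jntl3>'.
Captured: group 1 = 'jntl3'.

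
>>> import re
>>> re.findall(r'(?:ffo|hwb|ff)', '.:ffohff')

Alternation isn't longest-match — the leftmost alternative that fits at this position is chosen.
Matches: at [2:5] → 'ffo'; at [6:8] → 'ff'.
With no groups in the pattern, `findall` gives back each whole match — 2 here.

['ffo', 'ff']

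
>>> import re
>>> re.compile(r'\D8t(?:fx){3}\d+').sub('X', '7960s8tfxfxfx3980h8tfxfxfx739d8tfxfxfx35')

Pattern: a non-digit; then the literal '8t', then the literal 'fx' repeated 3 times; then one or more of a digit.
Matches: at [4:17] → 's8tfxfxfx3980'; at [17:29] → 'h8tfxfxfx739'; at [29:40] → 'd8tfxfxfx35'.
Every occurrence is swapped for 'X'.

'7960XXX'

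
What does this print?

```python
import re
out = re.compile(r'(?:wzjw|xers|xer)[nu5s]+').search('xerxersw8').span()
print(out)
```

`re.search` scans for the first position where the pattern succeeds.
The match spans [3:7] → 'xers'.

(3, 7)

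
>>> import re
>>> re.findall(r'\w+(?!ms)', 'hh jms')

['hh', 'jms']

The negative lookahead/lookbehind blocks any match where the forbidden context is present.
`findall` yields the raw match text (2 of them) because the pattern has no groups.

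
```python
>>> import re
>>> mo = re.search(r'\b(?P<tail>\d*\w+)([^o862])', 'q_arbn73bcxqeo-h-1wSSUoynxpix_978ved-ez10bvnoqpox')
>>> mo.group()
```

'q_arbn73bcxqeo-'

The pattern matches a word boundary (`\b`, zero-width); then zero or more of a digit, then one or more of a word character (captured as 'tail'); then any character except [o862] (captured).
`search` walks the string left to right and returns the first match it finds.
The match spans [0:15] → 'q_arbn73bcxqeo-'.
Captured: group 1 = 'q_arbn73bcxqeo', group 2 = '-'.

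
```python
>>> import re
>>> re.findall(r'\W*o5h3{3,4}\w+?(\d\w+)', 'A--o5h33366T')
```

['6T']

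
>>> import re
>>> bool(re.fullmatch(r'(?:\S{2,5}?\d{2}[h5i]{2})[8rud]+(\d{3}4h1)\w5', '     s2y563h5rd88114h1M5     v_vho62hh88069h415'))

False

Pattern: 2 to 5 of a non-whitespace character (lazy), then exactly 2 of a digit, then exactly 2 of one of [h5i] (non-capturing group); then one or more of one of [8rud]; then exactly 3 of a digit, then the literal '4h1' (captured); then a word character, then a literal '5'.
`fullmatch` succeeds only if the pattern covers the string from start to end.
Here the string isn't matched end-to-end, so the call returns None, and `bool(None)` is False.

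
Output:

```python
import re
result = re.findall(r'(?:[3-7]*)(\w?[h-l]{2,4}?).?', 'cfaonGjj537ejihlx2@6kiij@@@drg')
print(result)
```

This matches zero or more of a character in [3-7] (non-capturing group); then optionally a word character, then 2 to 4 of a character in [h-l] (lazy) (captured); then optionally any character.
With a single group, `findall` returns only what that group captured — 3 items.

['Gjj', 'eji', 'kii']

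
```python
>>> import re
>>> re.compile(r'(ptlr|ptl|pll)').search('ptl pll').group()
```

'ptl'

The match spans [0:3] → 'ptl'.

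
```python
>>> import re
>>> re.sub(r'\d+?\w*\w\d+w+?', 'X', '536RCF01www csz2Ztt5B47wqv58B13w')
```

Pattern: one or more of a digit (lazy); then zero or more of a word character, then a word character; then one or more of a digit, then one or more of a literal 'w' (lazy).
Lazy quantifiers expand one character at a time until the remainder of the pattern can match.
Matches: at [0:9] → '536RCF01w'; at [15:32] → '2Ztt5B47wqv58B13w'.
`sub` substitutes 'X' at each match site.

'Xww cszX'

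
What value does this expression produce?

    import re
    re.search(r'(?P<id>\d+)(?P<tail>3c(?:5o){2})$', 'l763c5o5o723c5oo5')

The pattern matches one or more of a digit (captured as 'id'); then the literal '3c', then the literal '5o' repeated 2 times (captured as 'tail'); then anchored at the end.
`re.search` scans for the first position where the pattern succeeds.
Here nothing in the string fits, so the call returns None.

None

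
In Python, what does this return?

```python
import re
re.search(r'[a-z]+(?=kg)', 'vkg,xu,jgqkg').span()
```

(0, 1)

Lookahead/lookbehind check context without consuming it, so the matched span excludes the asserted characters.
The match spans [0:1] → 'v'.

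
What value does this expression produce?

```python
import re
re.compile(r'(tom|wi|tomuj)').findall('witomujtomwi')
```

['wi', 'tom', 'tom', 'wi']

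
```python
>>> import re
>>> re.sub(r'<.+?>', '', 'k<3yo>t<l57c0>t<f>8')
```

'ktt8'

Each match is replaced by ''.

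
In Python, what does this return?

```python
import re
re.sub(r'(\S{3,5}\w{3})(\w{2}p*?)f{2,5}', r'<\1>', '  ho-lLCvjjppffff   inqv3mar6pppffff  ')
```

'  <ho-lLCvj>   <inqv3mar>  '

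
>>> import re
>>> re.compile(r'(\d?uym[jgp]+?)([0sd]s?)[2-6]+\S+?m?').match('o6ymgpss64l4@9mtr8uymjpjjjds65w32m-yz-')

None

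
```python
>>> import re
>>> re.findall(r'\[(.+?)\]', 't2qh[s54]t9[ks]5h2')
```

['s54', 'ks']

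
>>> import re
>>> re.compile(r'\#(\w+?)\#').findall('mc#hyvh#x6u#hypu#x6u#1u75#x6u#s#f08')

['hyvh', 'hypu', '1u75', 's']

Matches: at [2:8] match '#hyvh#', group 1 = 'hyvh'; at [11:17] match '#hypu#', group 1 = 'hypu'; at [20:26] match '#1u75#', group 1 = '1u75'; at [29:32] match '#s#', group 1 = 's'.
Because there's exactly one group, `findall` drops the full match and keeps group 1 from each hit.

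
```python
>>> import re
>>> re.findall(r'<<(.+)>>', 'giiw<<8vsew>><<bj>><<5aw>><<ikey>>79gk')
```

`findall` collects group 1 from the one match (1 total).

['8vsew>><<bj>><<5aw>><<ikey']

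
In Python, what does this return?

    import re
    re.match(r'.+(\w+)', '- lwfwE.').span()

(0, 7)

The pattern matches one or more of any character; then one or more of a word character (captured).
`re.match` won't scan ahead — the pattern has to work from the very first character.
The match spans [0:7] → '- lwfwE'.
Captured: group 1 = 'E'.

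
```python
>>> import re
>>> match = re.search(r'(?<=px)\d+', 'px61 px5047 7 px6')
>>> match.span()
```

Because the assertion is zero-width, the text it checks is not consumed and won't appear in the result.
The match spans [2:4] → '61'.

(2, 4)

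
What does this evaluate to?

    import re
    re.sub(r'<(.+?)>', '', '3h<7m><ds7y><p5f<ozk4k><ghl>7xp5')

Every occurrence is swapped for ''.

'3h7xp5'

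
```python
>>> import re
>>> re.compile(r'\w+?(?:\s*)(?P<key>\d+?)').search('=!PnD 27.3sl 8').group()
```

Pattern: one or more of a word character (lazy); then zero or more of whitespace (non-capturing group); then one or more of a digit (lazy) (captured as 'key').
The match spans [2:7] → 'PnD 2'.

'PnD 2'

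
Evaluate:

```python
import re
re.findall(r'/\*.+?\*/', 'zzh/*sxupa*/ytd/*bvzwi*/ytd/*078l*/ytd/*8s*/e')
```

['/*sxupa*/', '/*bvzwi*/', '/*078l*/', '/*8s*/']

No capturing groups, so `findall` returns the 4 full match strings.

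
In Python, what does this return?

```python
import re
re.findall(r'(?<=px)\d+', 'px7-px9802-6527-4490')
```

The lookaround is zero-width — it requires the adjacent text to match without consuming it, so the asserted text isn't part of the match.
No capturing groups, so `findall` returns the 2 full match strings.

['7', '9802']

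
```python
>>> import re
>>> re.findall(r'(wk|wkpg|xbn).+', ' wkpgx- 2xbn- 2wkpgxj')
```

['wk']

Branches in `(...|...)` are attempted left-to-right; the first branch that allows the whole pattern to succeed is taken.
Matches: at [1:21] match 'wkpgx- 2xbn- 2wkpgxj', group 1 = 'wk'.
One capturing group, so `findall` returns just the captured substring from the one match — 1 in all.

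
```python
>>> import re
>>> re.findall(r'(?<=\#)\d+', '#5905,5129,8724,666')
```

['5905']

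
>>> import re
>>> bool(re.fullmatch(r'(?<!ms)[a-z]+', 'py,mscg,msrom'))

False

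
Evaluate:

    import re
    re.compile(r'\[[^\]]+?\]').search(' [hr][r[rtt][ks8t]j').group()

'[hr]'

The match spans [1:5] → '[hr]'.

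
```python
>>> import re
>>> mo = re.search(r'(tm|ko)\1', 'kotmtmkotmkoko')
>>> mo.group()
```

'tmtm'

After group 1 captures some text, `\1` only succeeds where that same text appears again.
`search` walks the string left to right and returns the first match it finds.
The match spans [2:6] → 'tmtm'.
Captured: group 1 = 'tm'.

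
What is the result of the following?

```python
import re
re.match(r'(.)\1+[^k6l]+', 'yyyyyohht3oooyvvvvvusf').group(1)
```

'y'

After group 1 captures some text, `\1` only succeeds where that same text appears again.
`match` is anchored at position 0; if the pattern doesn't fit there, it returns None.
The match spans [0:22] → 'yyyyyohht3oooyvvvvvusf'.
Captured: group 1 = 'y'.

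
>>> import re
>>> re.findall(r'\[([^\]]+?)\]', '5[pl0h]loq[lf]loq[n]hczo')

Walking the string: at [1:7] match '[pl0h]', group 1 = 'pl0h'; at [10:14] match '[lf]', group 1 = 'lf'; at [17:20] match '[n]', group 1 = 'n'.
With a single group, `findall` returns only what that group captured — 3 items.

['pl0h', 'lf', 'n']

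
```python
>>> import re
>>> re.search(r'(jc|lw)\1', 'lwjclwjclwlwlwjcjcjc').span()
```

The backreference `\1` re-matches whatever the first group consumed, character for character.
Unlike `match`, `search` isn't anchored — it looks for the pattern anywhere in the string.
The match spans [8:12] → 'lwlw'.
Captured: group 1 = 'lw'.

(8, 12)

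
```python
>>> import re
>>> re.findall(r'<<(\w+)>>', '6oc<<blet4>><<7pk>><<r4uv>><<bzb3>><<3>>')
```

['blet4', '7pk', 'r4uv', 'bzb3', '3']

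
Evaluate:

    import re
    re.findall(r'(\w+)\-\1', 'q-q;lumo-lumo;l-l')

['q', 'lumo', 'l']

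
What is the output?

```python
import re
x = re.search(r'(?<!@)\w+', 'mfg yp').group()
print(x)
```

mfg

The negative lookaround is zero-width — it rules out positions where the adjacent text would match, without consuming anything.
The match spans [0:3] → 'mfg'.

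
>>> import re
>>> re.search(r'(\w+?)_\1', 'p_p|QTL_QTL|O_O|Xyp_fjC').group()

`\1` is not a pattern — it's the concrete string captured by group 1, re-applied verbatim.
`search` walks the string left to right and returns the first match it finds.
The match spans [0:3] → 'p_p'.
Captured: group 1 = 'p'.

'p_p'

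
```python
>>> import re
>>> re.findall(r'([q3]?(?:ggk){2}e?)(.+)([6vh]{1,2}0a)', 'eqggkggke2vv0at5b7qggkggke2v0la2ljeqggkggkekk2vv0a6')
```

With 3 capturing groups, `findall` returns a 3-tuple per match.

[('qggkggke', '2vv0at5b7qggkggke2v0la2ljeqggkggkekk2v', 'v0a')]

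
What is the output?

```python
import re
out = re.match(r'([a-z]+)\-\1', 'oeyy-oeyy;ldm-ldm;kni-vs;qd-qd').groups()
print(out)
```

('oeyy',)

The match spans [0:9] → 'oeyy-oeyy'.
Captured: group 1 = 'oeyy'.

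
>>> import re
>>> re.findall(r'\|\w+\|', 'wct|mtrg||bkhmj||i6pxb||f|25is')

Since nothing is captured, `findall` lists the 4 matched substrings directly.

['|mtrg|', '|bkhmj|', '|i6pxb|', '|f|']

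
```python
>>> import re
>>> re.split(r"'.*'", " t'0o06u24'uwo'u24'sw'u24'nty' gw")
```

[' t', ' gw']

Each match becomes a cut point; 2 segments remain.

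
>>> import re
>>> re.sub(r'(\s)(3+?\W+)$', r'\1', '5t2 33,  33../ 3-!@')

'5t2 33,  33../ '

The pattern matches whitespace (captured); then one or more of a literal '3' (lazy), then one or more of a non-word character (captured); then anchored at the end.
Matches: at [14:19] → ' 3-!@'.
The replacement refers to a captured group, so each match is rewritten using its own captured text.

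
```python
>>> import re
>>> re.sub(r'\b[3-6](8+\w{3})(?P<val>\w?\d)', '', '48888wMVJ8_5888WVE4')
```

This matches a word boundary (`\b`, zero-width); then a character in [3-6]; then one or more of the literal '8', then exactly 3 of a word character (captured); then optionally a word character, then a digit (captured as 'val').
Matches: at [0:10] → '48888wMVJ8'.
Every occurrence is swapped for ''.

'_5888WVE4'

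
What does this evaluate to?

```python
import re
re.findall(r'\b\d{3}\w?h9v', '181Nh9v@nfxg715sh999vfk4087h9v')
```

['181Nh9v']

Pattern: a word boundary (`\b`, zero-width); then exactly 3 of a digit; then optionally a word character, then the literal 'h9v'.
Walking the string: at [0:7] → '181Nh9v'.
Since nothing is captured, `findall` lists the 1 matched substring directly.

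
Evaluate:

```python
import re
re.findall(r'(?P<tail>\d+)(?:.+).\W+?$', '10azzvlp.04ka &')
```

`findall` collects group 1 from the one match (1 total).

['10']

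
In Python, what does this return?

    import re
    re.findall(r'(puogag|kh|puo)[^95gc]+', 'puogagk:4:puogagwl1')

['puogag']

Walking the string: at [0:13] match 'puogagk:4:puo', group 1 = 'puogag'.
One capturing group, so `findall` returns just the captured substring from the one match — 1 in all.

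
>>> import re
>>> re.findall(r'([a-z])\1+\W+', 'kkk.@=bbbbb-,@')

['k', 'b']

After group 1 captures some text, `\1` only succeeds where that same text appears again.
One capturing group, so `findall` returns just the captured substring from each match — 2 in all.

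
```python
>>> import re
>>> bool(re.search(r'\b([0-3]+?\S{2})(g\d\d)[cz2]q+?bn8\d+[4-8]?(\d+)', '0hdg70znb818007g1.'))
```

False

Pattern: a word boundary (`\b`, zero-width); then one or more of a character in [0-3] (lazy), then exactly 2 of a non-whitespace character (captured); then the literal 'g', then a digit, then a digit (captured); then one of [cz2], then one or more of the literal 'q' (lazy); then the literal 'bn8', then one or more of a digit, then optionally a character in [4-8]; then one or more of a digit (captured).
`re.search` scans for the first position where the pattern succeeds.
Here the pattern never matches, so the call returns None, and `bool(None)` is False.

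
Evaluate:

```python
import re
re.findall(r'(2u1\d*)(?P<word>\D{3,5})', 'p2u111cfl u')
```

[('2u111', 'cfl u')]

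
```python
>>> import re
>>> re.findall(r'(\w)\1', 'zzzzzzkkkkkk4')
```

`\1` is not a pattern — it's the concrete string captured by group 1, re-applied verbatim.
Walking the string: at [0:2] match 'zz', group 1 = 'z'; at [2:4] match 'zz', group 1 = 'z'; at [4:6] match 'zz', group 1 = 'z'; at [6:8] match 'kk', group 1 = 'k'; at [8:10] match 'kk', group 1 = 'k'; ….
With a single group, `findall` returns only what that group captured — 6 items.

['z', 'z', 'z', 'k', 'k', 'k']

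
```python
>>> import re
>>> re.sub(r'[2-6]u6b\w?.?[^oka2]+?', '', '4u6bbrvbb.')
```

'bb.'

The pattern matches a character in [2-6], then the literal 'u6b', then optionally a word character; then optionally any character, then one or more of any character except [oka2] (lazy).
A non-greedy quantifier consumes as few characters as it can — just enough that the remainder of the pattern still matches from where it stops; whatever follows it matches normally.
Matches: at [0:7] → '4u6bbrv'.
`sub` substitutes '' at each match site.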